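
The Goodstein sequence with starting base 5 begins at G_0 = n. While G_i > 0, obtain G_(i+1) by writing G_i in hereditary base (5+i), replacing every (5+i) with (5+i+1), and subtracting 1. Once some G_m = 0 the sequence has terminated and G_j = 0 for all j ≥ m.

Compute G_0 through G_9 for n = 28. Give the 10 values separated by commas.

28, 38, 50, 64, 80, 87, 94, 101, 108, 115

28 —HB5→ 5^2 + 3 —bump→ 6^2 + 3 = 39 —(−1)→ 38
38 —HB6→ 6^2 + 2 —bump→ 7^2 + 2 = 51 —(−1)→ 50
50 —HB7→ 7^2 + 1 —bump→ 8^2 + 1 = 65 —(−1)→ 64
64 —HB8→ 8^2 —bump→ 9^2 = 81 —(−1)→ 80
80 —HB9→ 8·9 + 8 —bump→ 8·10 + 8 = 88 —(−1)→ 87
87 —HB10→ 8·10 + 7 —bump→ 8·11 + 7 = 95 —(−1)→ 94
94 —HB11→ 8·11 + 6 —bump→ 8·12 + 6 = 102 —(−1)→ 101
101 —HB12→ 8·12 + 5 —bump→ 8·13 + 5 = 109 —(−1)→ 108
108 —HB13→ 8·13 + 4 —bump→ 8·14 + 4 = 116 —(−1)→ 115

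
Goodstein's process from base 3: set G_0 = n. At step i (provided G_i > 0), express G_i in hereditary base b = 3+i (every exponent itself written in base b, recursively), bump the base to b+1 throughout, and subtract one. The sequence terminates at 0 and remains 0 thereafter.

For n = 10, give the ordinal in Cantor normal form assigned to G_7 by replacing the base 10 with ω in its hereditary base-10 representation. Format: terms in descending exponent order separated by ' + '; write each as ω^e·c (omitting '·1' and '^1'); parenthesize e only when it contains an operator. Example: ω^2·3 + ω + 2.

base 3: 10 = 3^2 + 1; at 4: 4^2 + 1 = 17; next = 16
base 4: 16 = 4^2; at 5: 5^2 = 25; next = 24
base 5: 24 = 4·5 + 4; at 6: 4·6 + 4 = 28; next = 27
base 6: 27 = 4·6 + 3; at 7: 4·7 + 3 = 31; next = 30
base 7: 30 = 4·7 + 2; at 8: 4·8 + 2 = 34; next = 33
base 8: 33 = 4·8 + 1; at 9: 4·9 + 1 = 37; next = 36
base 9: 36 = 4·9; at 10: 4·10 = 40; next = 39
base 10: 39 = 3·10 + 9; at 11: 3·11 + 9 = 42; next = 41

ω·3 + 9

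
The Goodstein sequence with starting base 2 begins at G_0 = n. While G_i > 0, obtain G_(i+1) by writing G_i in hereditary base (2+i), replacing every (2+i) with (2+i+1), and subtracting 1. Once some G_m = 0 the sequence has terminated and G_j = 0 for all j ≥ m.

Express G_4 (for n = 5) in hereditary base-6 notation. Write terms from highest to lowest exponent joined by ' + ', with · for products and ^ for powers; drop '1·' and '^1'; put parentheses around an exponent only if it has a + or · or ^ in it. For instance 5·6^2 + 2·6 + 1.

3·6^3 + 3·6^2 + 3·6 + 1

[0] 5 ≡ 2^2 + 1 (base 2). Lift 3: 28. −1: 27.
[1] 27 ≡ 3^3 (base 3). Lift 4: 256. −1: 255.
[2] 255 ≡ 3·4^3 + 3·4^2 + 3·4 + 3 (base 4). Lift 5: 468. −1: 467.
[3] 467 ≡ 3·5^3 + 3·5^2 + 3·5 + 2 (base 5). Lift 6: 776. −1: 775.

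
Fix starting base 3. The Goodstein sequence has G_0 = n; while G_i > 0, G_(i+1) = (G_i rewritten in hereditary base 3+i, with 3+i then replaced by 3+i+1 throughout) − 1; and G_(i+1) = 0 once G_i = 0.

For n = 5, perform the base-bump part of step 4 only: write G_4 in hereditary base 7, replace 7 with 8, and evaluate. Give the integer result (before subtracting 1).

i=0: 5 = 3 + 2 (b=3); 3→4: 4 + 2 = 6; 6−1 = 5
i=1: 5 = 4 + 1 (b=4); 4→5: 5 + 1 = 6; 6−1 = 5
i=2: 5 = 5 (b=5); 5→6: 6 = 6; 6−1 = 5
i=3: 5 = 5 (b=6); 6→7: 5 = 5; 5−1 = 4
i=4: 4 = 4 (b=7); 7→8: 4 = 4; 4−1 = 3

4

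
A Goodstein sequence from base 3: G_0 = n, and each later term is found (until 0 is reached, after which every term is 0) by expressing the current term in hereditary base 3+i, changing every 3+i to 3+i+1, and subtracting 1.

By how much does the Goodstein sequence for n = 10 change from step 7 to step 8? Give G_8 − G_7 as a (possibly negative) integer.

G_0 = 10. HB_3(10) = 3^2 + 1. Bump = 17. G_1 = 16.
G_1 = 16. HB_4(16) = 4^2. Bump = 25. G_2 = 24.
G_2 = 24. HB_5(24) = 4·5 + 4. Bump = 28. G_3 = 27.
G_3 = 27. HB_6(27) = 4·6 + 3. Bump = 31. G_4 = 30.
G_4 = 30. HB_7(30) = 4·7 + 2. Bump = 34. G_5 = 33.
G_5 = 33. HB_8(33) = 4·8 + 1. Bump = 37. G_6 = 36.
G_6 = 36. HB_9(36) = 4·9. Bump = 40. G_7 = 39.
G_7 = 39. HB_10(39) = 3·10 + 9. Bump = 42. G_8 = 41.

2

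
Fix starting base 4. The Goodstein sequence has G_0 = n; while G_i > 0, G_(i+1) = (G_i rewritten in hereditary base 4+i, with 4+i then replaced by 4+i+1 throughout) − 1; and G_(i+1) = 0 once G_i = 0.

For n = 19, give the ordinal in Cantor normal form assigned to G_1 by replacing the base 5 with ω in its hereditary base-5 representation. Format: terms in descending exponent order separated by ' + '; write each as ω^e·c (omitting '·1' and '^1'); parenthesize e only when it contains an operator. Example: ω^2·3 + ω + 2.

ω^2 + 2

G_0 = 19. HB_4(19) = 4^2 + 3. Bump = 28. G_1 = 27.
G_1 = 27. HB_5(27) = 5^2 + 2. Bump = 38. G_2 = 37.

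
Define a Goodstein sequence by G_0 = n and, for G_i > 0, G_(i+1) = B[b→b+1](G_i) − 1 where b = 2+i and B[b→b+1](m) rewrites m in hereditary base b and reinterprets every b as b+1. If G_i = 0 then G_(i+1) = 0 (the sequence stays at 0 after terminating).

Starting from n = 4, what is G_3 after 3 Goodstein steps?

step 0: 4 = 2^2; sub 3 for 2: 3^3; = 27; G_1 = 27−1 = 26
step 1: 26 = 2·3^2 + 2·3 + 2; sub 4 for 3: 2·4^2 + 2·4 + 2; = 42; G_2 = 42−1 = 41
step 2: 41 = 2·4^2 + 2·4 + 1; sub 5 for 4: 2·5^2 + 2·5 + 1; = 61; G_3 = 61−1 = 60

60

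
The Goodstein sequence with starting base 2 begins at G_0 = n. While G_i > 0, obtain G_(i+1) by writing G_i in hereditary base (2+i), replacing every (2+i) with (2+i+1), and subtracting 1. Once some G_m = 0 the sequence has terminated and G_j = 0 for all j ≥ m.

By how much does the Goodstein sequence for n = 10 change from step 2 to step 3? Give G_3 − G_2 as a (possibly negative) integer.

14600

i=0: 10 = 2^(2 + 1) + 2 (b=2); 2→3: 3^(3 + 1) + 3 = 84; 84−1 = 83
i=1: 83 = 3^(3 + 1) + 2 (b=3); 3→4: 4^(4 + 1) + 2 = 1026; 1026−1 = 1025
i=2: 1025 = 4^(4 + 1) + 1 (b=4); 4→5: 5^(5 + 1) + 1 = 15626; 15626−1 = 15625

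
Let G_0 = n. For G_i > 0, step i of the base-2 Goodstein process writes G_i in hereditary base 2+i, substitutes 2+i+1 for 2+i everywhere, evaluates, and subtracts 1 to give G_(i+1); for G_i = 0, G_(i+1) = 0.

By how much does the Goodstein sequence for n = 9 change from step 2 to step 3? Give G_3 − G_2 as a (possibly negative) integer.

G_0 = 9. HB_2(9) = 2^(2 + 1) + 1. Bump = 82. G_1 = 81.
G_1 = 81. HB_3(81) = 3^(3 + 1). Bump = 1024. G_2 = 1023.
G_2 = 1023. HB_4(1023) = 3·4^4 + 3·4^3 + 3·4^2 + 3·4 + 3. Bump = 9843. G_3 = 9842.

8819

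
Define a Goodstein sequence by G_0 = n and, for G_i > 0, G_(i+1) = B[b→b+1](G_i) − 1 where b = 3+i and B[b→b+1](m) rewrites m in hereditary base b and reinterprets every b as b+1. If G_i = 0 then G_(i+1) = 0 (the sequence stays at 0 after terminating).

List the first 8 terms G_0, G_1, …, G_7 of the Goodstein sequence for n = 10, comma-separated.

base 3: 10 = 3^2 + 1; at 4: 4^2 + 1 = 17; next = 16
base 4: 16 = 4^2; at 5: 5^2 = 25; next = 24
base 5: 24 = 4·5 + 4; at 6: 4·6 + 4 = 28; next = 27
base 6: 27 = 4·6 + 3; at 7: 4·7 + 3 = 31; next = 30
base 7: 30 = 4·7 + 2; at 8: 4·8 + 2 = 34; next = 33
base 8: 33 = 4·8 + 1; at 9: 4·9 + 1 = 37; next = 36
base 9: 36 = 4·9; at 10: 4·10 = 40; next = 39

10, 16, 24, 27, 30, 33, 36, 39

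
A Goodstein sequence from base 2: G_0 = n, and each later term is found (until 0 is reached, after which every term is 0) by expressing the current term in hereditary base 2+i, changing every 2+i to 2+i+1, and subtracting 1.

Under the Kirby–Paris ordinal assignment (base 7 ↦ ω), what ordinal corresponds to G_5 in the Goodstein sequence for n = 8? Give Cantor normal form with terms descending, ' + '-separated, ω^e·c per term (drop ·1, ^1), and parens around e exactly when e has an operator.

G_0 = 8. HB_2(8) = 2^(2 + 1). Bump = 81. G_1 = 80.
G_1 = 80. HB_3(80) = 2·3^3 + 2·3^2 + 2·3 + 2. Bump = 554. G_2 = 553.
G_2 = 553. HB_4(553) = 2·4^4 + 2·4^2 + 2·4 + 1. Bump = 6311. G_3 = 6310.
G_3 = 6310. HB_5(6310) = 2·5^5 + 2·5^2 + 2·5. Bump = 93396. G_4 = 93395.
G_4 = 93395. HB_6(93395) = 2·6^6 + 2·6^2 + 6 + 5. Bump = 1647196. G_5 = 1647195.
G_5 = 1647195. HB_7(1647195) = 2·7^7 + 2·7^2 + 7 + 4. Bump = 33554572. G_6 = 33554571.

ω^ω·2 + ω^2·2 + ω + 4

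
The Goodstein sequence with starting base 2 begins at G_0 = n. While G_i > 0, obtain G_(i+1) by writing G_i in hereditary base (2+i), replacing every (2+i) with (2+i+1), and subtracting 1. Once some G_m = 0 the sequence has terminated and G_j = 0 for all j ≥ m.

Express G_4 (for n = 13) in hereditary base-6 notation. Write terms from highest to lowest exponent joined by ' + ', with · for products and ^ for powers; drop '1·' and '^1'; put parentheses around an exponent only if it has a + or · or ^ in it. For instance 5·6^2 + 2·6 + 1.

i=0: 13 = 2^(2 + 1) + 2^2 + 1 (b=2); 2→3: 3^(3 + 1) + 3^3 + 1 = 109; 109−1 = 108
i=1: 108 = 3^(3 + 1) + 3^3 (b=3); 3→4: 4^(4 + 1) + 4^4 = 1280; 1280−1 = 1279
i=2: 1279 = 4^(4 + 1) + 3·4^3 + 3·4^2 + 3·4 + 3 (b=4); 4→5: 5^(5 + 1) + 3·5^3 + 3·5^2 + 3·5 + 3 = 16093; 16093−1 = 16092
i=3: 16092 = 5^(5 + 1) + 3·5^3 + 3·5^2 + 3·5 + 2 (b=5); 5→6: 6^(6 + 1) + 3·6^3 + 3·6^2 + 3·6 + 2 = 280712; 280712−1 = 280711
i=4: 280711 = 6^(6 + 1) + 3·6^3 + 3·6^2 + 3·6 + 1 (b=6); 6→7: 7^(7 + 1) + 3·7^3 + 3·7^2 + 3·7 + 1 = 5765999; 5765999−1 = 5765998

6^(6 + 1) + 3·6^3 + 3·6^2 + 3·6 + 1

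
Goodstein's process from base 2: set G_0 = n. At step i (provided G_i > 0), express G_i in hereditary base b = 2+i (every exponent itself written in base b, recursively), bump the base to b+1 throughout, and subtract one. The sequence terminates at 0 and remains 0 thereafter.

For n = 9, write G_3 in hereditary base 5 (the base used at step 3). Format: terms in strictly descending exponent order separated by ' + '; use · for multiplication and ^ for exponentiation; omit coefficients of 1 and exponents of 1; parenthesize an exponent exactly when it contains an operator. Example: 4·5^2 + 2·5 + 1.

[0] 9 ≡ 2^(2 + 1) + 1 (base 2). Lift 3: 82. −1: 81.
[1] 81 ≡ 3^(3 + 1) (base 3). Lift 4: 1024. −1: 1023.
[2] 1023 ≡ 3·4^4 + 3·4^3 + 3·4^2 + 3·4 + 3 (base 4). Lift 5: 9843. −1: 9842.
[3] 9842 ≡ 3·5^5 + 3·5^3 + 3·5^2 + 3·5 + 2 (base 5). Lift 6: 140744. −1: 140743.

3·5^5 + 3·5^3 + 3·5^2 + 3·5 + 2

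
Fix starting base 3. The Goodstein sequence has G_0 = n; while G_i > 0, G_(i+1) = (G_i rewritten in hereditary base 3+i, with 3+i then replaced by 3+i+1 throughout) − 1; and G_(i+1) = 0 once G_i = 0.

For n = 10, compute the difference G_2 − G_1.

base 3: 10 = 3^2 + 1; at 4: 4^2 + 1 = 17; next = 16
base 4: 16 = 4^2; at 5: 5^2 = 25; next = 24

8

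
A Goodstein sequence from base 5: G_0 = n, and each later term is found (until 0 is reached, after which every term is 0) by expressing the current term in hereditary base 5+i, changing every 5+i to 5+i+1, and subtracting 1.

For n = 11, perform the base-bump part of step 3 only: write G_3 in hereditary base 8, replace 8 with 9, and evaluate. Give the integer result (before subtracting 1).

(0) 11|_5 = 2·5 + 1 ↦ 2·6 + 1|_6 = 13 ⇒ 12
(1) 12|_6 = 2·6 ↦ 2·7|_7 = 14 ⇒ 13
(2) 13|_7 = 7 + 6 ↦ 8 + 6|_8 = 14 ⇒ 13

14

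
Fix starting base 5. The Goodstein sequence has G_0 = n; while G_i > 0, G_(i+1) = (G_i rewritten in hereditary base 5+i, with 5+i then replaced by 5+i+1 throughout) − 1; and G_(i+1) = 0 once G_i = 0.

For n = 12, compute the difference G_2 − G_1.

1

step 0: 12 = 2·5 + 2; sub 6 for 5: 2·6 + 2; = 14; G_1 = 14−1 = 13
step 1: 13 = 2·6 + 1; sub 7 for 6: 2·7 + 1; = 15; G_2 = 15−1 = 14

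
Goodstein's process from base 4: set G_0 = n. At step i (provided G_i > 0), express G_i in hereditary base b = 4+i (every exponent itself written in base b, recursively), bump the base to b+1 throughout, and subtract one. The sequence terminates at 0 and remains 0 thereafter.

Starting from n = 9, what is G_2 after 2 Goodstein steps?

11

G_0=9  [base 4] 2·4 + 1  →[4↦5]→  2·5 + 1 = 11  −1 ⇒ G_1=10
G_1=10  [base 5] 2·5  →[5↦6]→  2·6 = 12  −1 ⇒ G_2=11
G_2=11  [base 6] 6 + 5  →[6↦7]→  7 + 5 = 12  −1 ⇒ G_3=11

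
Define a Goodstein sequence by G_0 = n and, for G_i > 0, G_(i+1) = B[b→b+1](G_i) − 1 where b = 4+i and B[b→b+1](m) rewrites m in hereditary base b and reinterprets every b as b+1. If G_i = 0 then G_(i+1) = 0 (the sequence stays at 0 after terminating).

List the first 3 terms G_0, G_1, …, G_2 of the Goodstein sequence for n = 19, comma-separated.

19, 27, 37

(0) 19|_4 = 4^2 + 3 ↦ 5^2 + 3|_5 = 28 ⇒ 27
(1) 27|_5 = 5^2 + 2 ↦ 6^2 + 2|_6 = 38 ⇒ 37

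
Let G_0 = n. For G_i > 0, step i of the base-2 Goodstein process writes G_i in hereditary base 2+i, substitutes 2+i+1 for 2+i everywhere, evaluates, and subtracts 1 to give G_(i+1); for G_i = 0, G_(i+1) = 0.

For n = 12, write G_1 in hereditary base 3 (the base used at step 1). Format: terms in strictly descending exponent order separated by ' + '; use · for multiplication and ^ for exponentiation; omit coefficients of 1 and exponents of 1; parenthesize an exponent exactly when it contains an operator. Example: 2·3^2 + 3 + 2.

(0) 12|_2 = 2^(2 + 1) + 2^2 ↦ 3^(3 + 1) + 3^3|_3 = 108 ⇒ 107
(1) 107|_3 = 3^(3 + 1) + 2·3^2 + 2·3 + 2 ↦ 4^(4 + 1) + 2·4^2 + 2·4 + 2|_4 = 1066 ⇒ 1065

3^(3 + 1) + 2·3^2 + 2·3 + 2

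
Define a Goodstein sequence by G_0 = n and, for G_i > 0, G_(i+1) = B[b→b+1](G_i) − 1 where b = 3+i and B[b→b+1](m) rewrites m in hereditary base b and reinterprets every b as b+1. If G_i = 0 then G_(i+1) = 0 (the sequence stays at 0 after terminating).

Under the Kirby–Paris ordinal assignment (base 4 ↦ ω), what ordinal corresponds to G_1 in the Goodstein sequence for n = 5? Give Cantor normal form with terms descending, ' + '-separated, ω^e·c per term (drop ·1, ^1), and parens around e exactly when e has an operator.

G_0=5  [base 3] 3 + 2  →[3↦4]→  4 + 2 = 6  −1 ⇒ G_1=5
G_1=5  [base 4] 4 + 1  →[4↦5]→  5 + 1 = 6  −1 ⇒ G_2=5

ω + 1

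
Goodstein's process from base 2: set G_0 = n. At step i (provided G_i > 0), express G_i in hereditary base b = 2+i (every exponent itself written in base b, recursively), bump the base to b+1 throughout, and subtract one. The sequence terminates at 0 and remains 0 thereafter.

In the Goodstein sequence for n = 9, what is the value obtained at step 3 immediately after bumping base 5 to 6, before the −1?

[0] 9 ≡ 2^(2 + 1) + 1 (base 2). Lift 3: 82. −1: 81.
[1] 81 ≡ 3^(3 + 1) (base 3). Lift 4: 1024. −1: 1023.
[2] 1023 ≡ 3·4^4 + 3·4^3 + 3·4^2 + 3·4 + 3 (base 4). Lift 5: 9843. −1: 9842.

140744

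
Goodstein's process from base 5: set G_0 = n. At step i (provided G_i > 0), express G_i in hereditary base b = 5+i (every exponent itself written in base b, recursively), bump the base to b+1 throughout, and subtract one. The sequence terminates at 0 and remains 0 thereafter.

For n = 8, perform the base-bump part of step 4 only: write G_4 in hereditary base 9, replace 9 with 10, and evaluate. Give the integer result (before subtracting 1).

8

8 —HB5→ 5 + 3 —bump→ 6 + 3 = 9 —(−1)→ 8
8 —HB6→ 6 + 2 —bump→ 7 + 2 = 9 —(−1)→ 8
8 —HB7→ 7 + 1 —bump→ 8 + 1 = 9 —(−1)→ 8
8 —HB8→ 8 —bump→ 9 = 9 —(−1)→ 8
8 —HB9→ 8 —bump→ 8 = 8 —(−1)→ 7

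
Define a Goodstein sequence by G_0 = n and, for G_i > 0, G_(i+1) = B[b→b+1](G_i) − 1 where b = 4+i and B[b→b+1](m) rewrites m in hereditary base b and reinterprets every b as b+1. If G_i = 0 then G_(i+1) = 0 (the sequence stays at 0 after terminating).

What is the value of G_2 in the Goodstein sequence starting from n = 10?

i=0: 10 = 2·4 + 2 (b=4); 4→5: 2·5 + 2 = 12; 12−1 = 11
i=1: 11 = 2·5 + 1 (b=5); 5→6: 2·6 + 1 = 13; 13−1 = 12
i=2: 12 = 2·6 (b=6); 6→7: 2·7 = 14; 14−1 = 13

12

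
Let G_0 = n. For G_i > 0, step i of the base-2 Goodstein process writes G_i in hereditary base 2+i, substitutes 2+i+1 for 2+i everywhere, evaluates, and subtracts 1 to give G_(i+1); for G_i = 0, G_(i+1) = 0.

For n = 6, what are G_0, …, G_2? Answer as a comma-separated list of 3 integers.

6, 29, 257

[0] 6 ≡ 2^2 + 2 (base 2). Lift 3: 30. −1: 29.
[1] 29 ≡ 3^3 + 2 (base 3). Lift 4: 258. −1: 257.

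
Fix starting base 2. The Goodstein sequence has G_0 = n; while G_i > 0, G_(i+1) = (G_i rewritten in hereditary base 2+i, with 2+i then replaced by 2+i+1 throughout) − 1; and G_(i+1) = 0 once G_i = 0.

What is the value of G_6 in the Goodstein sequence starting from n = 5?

1751

step 0: 5 = 2^2 + 1; sub 3 for 2: 3^3 + 1; = 28; G_1 = 28−1 = 27
step 1: 27 = 3^3; sub 4 for 3: 4^4; = 256; G_2 = 256−1 = 255
step 2: 255 = 3·4^3 + 3·4^2 + 3·4 + 3; sub 5 for 4: 3·5^3 + 3·5^2 + 3·5 + 3; = 468; G_3 = 468−1 = 467
step 3: 467 = 3·5^3 + 3·5^2 + 3·5 + 2; sub 6 for 5: 3·6^3 + 3·6^2 + 3·6 + 2; = 776; G_4 = 776−1 = 775
step 4: 775 = 3·6^3 + 3·6^2 + 3·6 + 1; sub 7 for 6: 3·7^3 + 3·7^2 + 3·7 + 1; = 1198; G_5 = 1198−1 = 1197
step 5: 1197 = 3·7^3 + 3·7^2 + 3·7; sub 8 for 7: 3·8^3 + 3·8^2 + 3·8; = 1752; G_6 = 1752−1 = 1751
step 6: 1751 = 3·8^3 + 3·8^2 + 2·8 + 7; sub 9 for 8: 3·9^3 + 3·9^2 + 2·9 + 7; = 2455; G_7 = 2455−1 = 2454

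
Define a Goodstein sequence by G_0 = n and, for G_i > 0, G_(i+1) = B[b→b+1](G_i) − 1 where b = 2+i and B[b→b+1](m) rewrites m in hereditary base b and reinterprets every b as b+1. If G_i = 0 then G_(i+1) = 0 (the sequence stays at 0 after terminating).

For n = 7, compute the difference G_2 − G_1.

229

step 0: 7 = 2^2 + 2 + 1; sub 3 for 2: 3^3 + 3 + 1; = 31; G_1 = 31−1 = 30
step 1: 30 = 3^3 + 3; sub 4 for 3: 4^4 + 4; = 260; G_2 = 260−1 = 259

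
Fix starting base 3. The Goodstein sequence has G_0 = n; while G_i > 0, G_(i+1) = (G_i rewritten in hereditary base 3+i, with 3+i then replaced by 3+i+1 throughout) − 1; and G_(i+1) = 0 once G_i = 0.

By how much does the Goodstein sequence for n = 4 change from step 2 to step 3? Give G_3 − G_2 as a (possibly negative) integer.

G_0 = 4. HB_3(4) = 3 + 1. Bump = 5. G_1 = 4.
G_1 = 4. HB_4(4) = 4. Bump = 5. G_2 = 4.
G_2 = 4. HB_5(4) = 4. Bump = 4. G_3 = 3.

-1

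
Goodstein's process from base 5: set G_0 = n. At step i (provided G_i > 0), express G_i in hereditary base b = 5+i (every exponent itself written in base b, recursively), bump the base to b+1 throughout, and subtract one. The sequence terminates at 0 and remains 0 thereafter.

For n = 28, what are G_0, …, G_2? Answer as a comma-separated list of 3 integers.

i=0: 28 = 5^2 + 3 (b=5); 5→6: 6^2 + 3 = 39; 39−1 = 38
i=1: 38 = 6^2 + 2 (b=6); 6→7: 7^2 + 2 = 51; 51−1 = 50

28, 38, 50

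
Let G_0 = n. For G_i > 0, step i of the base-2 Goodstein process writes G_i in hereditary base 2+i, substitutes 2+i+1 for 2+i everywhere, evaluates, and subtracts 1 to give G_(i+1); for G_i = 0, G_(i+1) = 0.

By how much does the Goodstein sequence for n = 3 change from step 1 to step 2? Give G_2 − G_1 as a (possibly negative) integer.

step 0: 3 = 2 + 1; sub 3 for 2: 3 + 1; = 4; G_1 = 4−1 = 3
step 1: 3 = 3; sub 4 for 3: 4; = 4; G_2 = 4−1 = 3

0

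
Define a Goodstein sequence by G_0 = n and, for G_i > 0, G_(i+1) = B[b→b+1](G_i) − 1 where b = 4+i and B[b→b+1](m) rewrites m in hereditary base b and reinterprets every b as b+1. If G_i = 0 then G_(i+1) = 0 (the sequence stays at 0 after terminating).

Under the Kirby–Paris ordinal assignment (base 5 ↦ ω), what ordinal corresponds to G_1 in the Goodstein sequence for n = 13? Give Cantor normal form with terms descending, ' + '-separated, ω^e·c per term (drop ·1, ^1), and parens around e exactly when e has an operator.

base 4: 13 = 3·4 + 1; at 5: 3·5 + 1 = 16; next = 15
base 5: 15 = 3·5; at 6: 3·6 = 18; next = 17

ω·3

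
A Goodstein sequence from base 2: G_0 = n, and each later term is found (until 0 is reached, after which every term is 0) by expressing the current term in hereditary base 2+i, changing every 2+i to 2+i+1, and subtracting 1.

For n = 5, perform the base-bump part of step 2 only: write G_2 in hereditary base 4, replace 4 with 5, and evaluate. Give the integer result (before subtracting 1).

(0) 5|_2 = 2^2 + 1 ↦ 3^3 + 1|_3 = 28 ⇒ 27
(1) 27|_3 = 3^3 ↦ 4^4|_4 = 256 ⇒ 255

468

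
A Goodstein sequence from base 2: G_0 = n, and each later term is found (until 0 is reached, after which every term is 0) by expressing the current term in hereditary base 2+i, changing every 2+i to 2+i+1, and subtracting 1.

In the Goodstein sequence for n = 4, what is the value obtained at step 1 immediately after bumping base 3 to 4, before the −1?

(0) 4|_2 = 2^2 ↦ 3^3|_3 = 27 ⇒ 26
(1) 26|_3 = 2·3^2 + 2·3 + 2 ↦ 2·4^2 + 2·4 + 2|_4 = 42 ⇒ 41

42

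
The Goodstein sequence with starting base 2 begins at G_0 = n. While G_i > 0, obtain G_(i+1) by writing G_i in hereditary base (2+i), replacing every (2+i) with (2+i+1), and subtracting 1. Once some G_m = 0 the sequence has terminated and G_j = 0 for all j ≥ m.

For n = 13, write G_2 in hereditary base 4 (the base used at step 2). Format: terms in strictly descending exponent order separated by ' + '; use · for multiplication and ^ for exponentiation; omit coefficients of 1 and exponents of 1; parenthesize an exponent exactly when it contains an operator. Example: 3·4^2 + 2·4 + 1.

4^(4 + 1) + 3·4^3 + 3·4^2 + 3·4 + 3

G_0=13  [base 2] 2^(2 + 1) + 2^2 + 1  →[2↦3]→  3^(3 + 1) + 3^3 + 1 = 109  −1 ⇒ G_1=108
G_1=108  [base 3] 3^(3 + 1) + 3^3  →[3↦4]→  4^(4 + 1) + 4^4 = 1280  −1 ⇒ G_2=1279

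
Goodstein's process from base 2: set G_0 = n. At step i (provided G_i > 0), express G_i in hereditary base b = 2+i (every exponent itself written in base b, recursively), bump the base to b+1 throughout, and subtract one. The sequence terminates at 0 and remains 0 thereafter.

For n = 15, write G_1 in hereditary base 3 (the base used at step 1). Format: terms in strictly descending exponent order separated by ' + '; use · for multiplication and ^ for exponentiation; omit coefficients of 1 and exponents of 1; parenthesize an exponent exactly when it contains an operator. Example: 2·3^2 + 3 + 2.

3^(3 + 1) + 3^3 + 3

G_0 = 15. HB_2(15) = 2^(2 + 1) + 2^2 + 2 + 1. Bump = 112. G_1 = 111.
G_1 = 111. HB_3(111) = 3^(3 + 1) + 3^3 + 3. Bump = 1284. G_2 = 1283.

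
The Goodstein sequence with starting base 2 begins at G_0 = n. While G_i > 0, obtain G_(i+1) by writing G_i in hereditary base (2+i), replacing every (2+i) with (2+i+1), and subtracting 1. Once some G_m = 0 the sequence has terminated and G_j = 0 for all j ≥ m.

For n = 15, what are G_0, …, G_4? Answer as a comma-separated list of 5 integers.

(0) 15|_2 = 2^(2 + 1) + 2^2 + 2 + 1 ↦ 3^(3 + 1) + 3^3 + 3 + 1|_3 = 112 ⇒ 111
(1) 111|_3 = 3^(3 + 1) + 3^3 + 3 ↦ 4^(4 + 1) + 4^4 + 4|_4 = 1284 ⇒ 1283
(2) 1283|_4 = 4^(4 + 1) + 4^4 + 3 ↦ 5^(5 + 1) + 5^5 + 3|_5 = 18753 ⇒ 18752
(3) 18752|_5 = 5^(5 + 1) + 5^5 + 2 ↦ 6^(6 + 1) + 6^6 + 2|_6 = 326594 ⇒ 326593

15, 111, 1283, 18752, 326593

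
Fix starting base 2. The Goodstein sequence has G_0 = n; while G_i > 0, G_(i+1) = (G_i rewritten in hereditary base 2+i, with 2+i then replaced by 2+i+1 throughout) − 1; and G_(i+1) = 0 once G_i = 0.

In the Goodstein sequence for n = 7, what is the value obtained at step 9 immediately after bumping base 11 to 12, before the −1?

G_0=7  [base 2] 2^2 + 2 + 1  →[2↦3]→  3^3 + 3 + 1 = 31  −1 ⇒ G_1=30
G_1=30  [base 3] 3^3 + 3  →[3↦4]→  4^4 + 4 = 260  −1 ⇒ G_2=259
G_2=259  [base 4] 4^4 + 3  →[4↦5]→  5^5 + 3 = 3128  −1 ⇒ G_3=3127
G_3=3127  [base 5] 5^5 + 2  →[5↦6]→  6^6 + 2 = 46658  −1 ⇒ G_4=46657
G_4=46657  [base 6] 6^6 + 1  →[6↦7]→  7^7 + 1 = 823544  −1 ⇒ G_5=823543
G_5=823543  [base 7] 7^7  →[7↦8]→  8^8 = 16777216  −1 ⇒ G_6=16777215
G_6=16777215  [base 8] 7·8^7 + 7·8^6 + 7·8^5 + 7·8^4 + 7·8^3 + 7·8^2 + 7·8 + 7  →[8↦9]→  7·9^7 + 7·9^6 + 7·9^5 + 7·9^4 + 7·9^3 + 7·9^2 + 7·9 + 7 = 37665880  −1 ⇒ G_7=37665879
G_7=37665879  [base 9] 7·9^7 + 7·9^6 + 7·9^5 + 7·9^4 + 7·9^3 + 7·9^2 + 7·9 + 6  →[9↦10]→  7·10^7 + 7·10^6 + 7·10^5 + 7·10^4 + 7·10^3 + 7·10^2 + 7·10 + 6 = 77777776  −1 ⇒ G_8=77777775
G_8=77777775  [base 10] 7·10^7 + 7·10^6 + 7·10^5 + 7·10^4 + 7·10^3 + 7·10^2 + 7·10 + 5  →[10↦11]→  7·11^7 + 7·11^6 + 7·11^5 + 7·11^4 + 7·11^3 + 7·11^2 + 7·11 + 5 = 150051214  −1 ⇒ G_9=150051213

273624712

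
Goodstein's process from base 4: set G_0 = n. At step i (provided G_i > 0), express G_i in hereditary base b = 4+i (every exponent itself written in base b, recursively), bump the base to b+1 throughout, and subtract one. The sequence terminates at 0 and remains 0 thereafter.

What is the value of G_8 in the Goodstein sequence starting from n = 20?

115

i=0: 20 = 4^2 + 4 (b=4); 4→5: 5^2 + 5 = 30; 30−1 = 29
i=1: 29 = 5^2 + 4 (b=5); 5→6: 6^2 + 4 = 40; 40−1 = 39
i=2: 39 = 6^2 + 3 (b=6); 6→7: 7^2 + 3 = 52; 52−1 = 51
i=3: 51 = 7^2 + 2 (b=7); 7→8: 8^2 + 2 = 66; 66−1 = 65
i=4: 65 = 8^2 + 1 (b=8); 8→9: 9^2 + 1 = 82; 82−1 = 81
i=5: 81 = 9^2 (b=9); 9→10: 10^2 = 100; 100−1 = 99
i=6: 99 = 9·10 + 9 (b=10); 10→11: 9·11 + 9 = 108; 108−1 = 107
i=7: 107 = 9·11 + 8 (b=11); 11→12: 9·12 + 8 = 116; 116−1 = 115
i=8: 115 = 9·12 + 7 (b=12); 12→13: 9·13 + 7 = 124; 124−1 = 123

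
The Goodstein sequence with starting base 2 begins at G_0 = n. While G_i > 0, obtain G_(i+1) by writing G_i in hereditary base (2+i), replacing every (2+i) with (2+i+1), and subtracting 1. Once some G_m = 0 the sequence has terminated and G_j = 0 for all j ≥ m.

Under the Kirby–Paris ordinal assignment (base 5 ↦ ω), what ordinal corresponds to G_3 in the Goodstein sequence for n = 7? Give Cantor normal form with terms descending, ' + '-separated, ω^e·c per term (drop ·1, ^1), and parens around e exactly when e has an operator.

G_0=7  [base 2] 2^2 + 2 + 1  →[2↦3]→  3^3 + 3 + 1 = 31  −1 ⇒ G_1=30
G_1=30  [base 3] 3^3 + 3  →[3↦4]→  4^4 + 4 = 260  −1 ⇒ G_2=259
G_2=259  [base 4] 4^4 + 3  →[4↦5]→  5^5 + 3 = 3128  −1 ⇒ G_3=3127
G_3=3127  [base 5] 5^5 + 2  →[5↦6]→  6^6 + 2 = 46658  −1 ⇒ G_4=46657

ω^ω + 2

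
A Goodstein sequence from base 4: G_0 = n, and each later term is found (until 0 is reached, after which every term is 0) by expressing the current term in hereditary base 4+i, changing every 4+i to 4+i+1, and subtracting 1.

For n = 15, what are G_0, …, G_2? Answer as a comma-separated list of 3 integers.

G_0=15  [base 4] 3·4 + 3  →[4↦5]→  3·5 + 3 = 18  −1 ⇒ G_1=17
G_1=17  [base 5] 3·5 + 2  →[5↦6]→  3·6 + 2 = 20  −1 ⇒ G_2=19

15, 17, 19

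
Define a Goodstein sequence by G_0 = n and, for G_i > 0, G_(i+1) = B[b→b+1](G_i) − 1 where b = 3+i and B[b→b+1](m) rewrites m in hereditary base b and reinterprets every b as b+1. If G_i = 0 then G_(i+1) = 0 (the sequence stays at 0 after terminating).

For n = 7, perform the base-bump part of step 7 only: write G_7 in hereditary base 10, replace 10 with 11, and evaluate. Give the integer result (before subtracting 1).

9

(0) 7|_3 = 2·3 + 1 ↦ 2·4 + 1|_4 = 9 ⇒ 8
(1) 8|_4 = 2·4 ↦ 2·5|_5 = 10 ⇒ 9
(2) 9|_5 = 5 + 4 ↦ 6 + 4|_6 = 10 ⇒ 9
(3) 9|_6 = 6 + 3 ↦ 7 + 3|_7 = 10 ⇒ 9
(4) 9|_7 = 7 + 2 ↦ 8 + 2|_8 = 10 ⇒ 9
(5) 9|_8 = 8 + 1 ↦ 9 + 1|_9 = 10 ⇒ 9
(6) 9|_9 = 9 ↦ 10|_10 = 10 ⇒ 9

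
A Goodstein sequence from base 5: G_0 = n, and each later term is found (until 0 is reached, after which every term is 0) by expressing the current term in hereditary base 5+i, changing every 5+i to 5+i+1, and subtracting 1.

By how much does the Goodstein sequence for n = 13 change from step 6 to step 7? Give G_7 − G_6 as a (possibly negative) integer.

0

[0] 13 ≡ 2·5 + 3 (base 5). Lift 6: 15. −1: 14.
[1] 14 ≡ 2·6 + 2 (base 6). Lift 7: 16. −1: 15.
[2] 15 ≡ 2·7 + 1 (base 7). Lift 8: 17. −1: 16.
[3] 16 ≡ 2·8 (base 8). Lift 9: 18. −1: 17.
[4] 17 ≡ 9 + 8 (base 9). Lift 10: 18. −1: 17.
[5] 17 ≡ 10 + 7 (base 10). Lift 11: 18. −1: 17.
[6] 17 ≡ 11 + 6 (base 11). Lift 12: 18. −1: 17.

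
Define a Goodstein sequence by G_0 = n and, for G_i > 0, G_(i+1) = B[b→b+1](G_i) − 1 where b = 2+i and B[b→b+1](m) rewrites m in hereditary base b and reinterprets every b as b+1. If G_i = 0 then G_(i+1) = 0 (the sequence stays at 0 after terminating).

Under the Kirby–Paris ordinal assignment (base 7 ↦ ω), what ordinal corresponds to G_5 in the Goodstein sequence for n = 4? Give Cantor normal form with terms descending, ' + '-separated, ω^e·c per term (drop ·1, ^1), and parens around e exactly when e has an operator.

ω^2·2 + ω + 4

(0) 4|_2 = 2^2 ↦ 3^3|_3 = 27 ⇒ 26
(1) 26|_3 = 2·3^2 + 2·3 + 2 ↦ 2·4^2 + 2·4 + 2|_4 = 42 ⇒ 41
(2) 41|_4 = 2·4^2 + 2·4 + 1 ↦ 2·5^2 + 2·5 + 1|_5 = 61 ⇒ 60
(3) 60|_5 = 2·5^2 + 2·5 ↦ 2·6^2 + 2·6|_6 = 84 ⇒ 83
(4) 83|_6 = 2·6^2 + 6 + 5 ↦ 2·7^2 + 7 + 5|_7 = 110 ⇒ 109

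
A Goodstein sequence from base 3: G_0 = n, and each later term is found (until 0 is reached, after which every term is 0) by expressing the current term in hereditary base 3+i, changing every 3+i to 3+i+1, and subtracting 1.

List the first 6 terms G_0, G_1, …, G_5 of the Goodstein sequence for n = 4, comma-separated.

i=0: 4 = 3 + 1 (b=3); 3→4: 4 + 1 = 5; 5−1 = 4
i=1: 4 = 4 (b=4); 4→5: 5 = 5; 5−1 = 4
i=2: 4 = 4 (b=5); 5→6: 4 = 4; 4−1 = 3
i=3: 3 = 3 (b=6); 6→7: 3 = 3; 3−1 = 2
i=4: 2 = 2 (b=7); 7→8: 2 = 2; 2−1 = 1

4, 4, 4, 3, 2, 1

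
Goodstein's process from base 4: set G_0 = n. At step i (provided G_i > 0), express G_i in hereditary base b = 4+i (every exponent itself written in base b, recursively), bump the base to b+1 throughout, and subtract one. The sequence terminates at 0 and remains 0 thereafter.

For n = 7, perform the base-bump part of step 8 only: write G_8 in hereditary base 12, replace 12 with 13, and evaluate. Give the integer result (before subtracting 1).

G_0=7  [base 4] 4 + 3  →[4↦5]→  5 + 3 = 8  −1 ⇒ G_1=7
G_1=7  [base 5] 5 + 2  →[5↦6]→  6 + 2 = 8  −1 ⇒ G_2=7
G_2=7  [base 6] 6 + 1  →[6↦7]→  7 + 1 = 8  −1 ⇒ G_3=7
G_3=7  [base 7] 7  →[7↦8]→  8 = 8  −1 ⇒ G_4=7
G_4=7  [base 8] 7  →[8↦9]→  7 = 7  −1 ⇒ G_5=6
G_5=6  [base 9] 6  →[9↦10]→  6 = 6  −1 ⇒ G_6=5
G_6=5  [base 10] 5  →[10↦11]→  5 = 5  −1 ⇒ G_7=4
G_7=4  [base 11] 4  →[11↦12]→  4 = 4  −1 ⇒ G_8=3

3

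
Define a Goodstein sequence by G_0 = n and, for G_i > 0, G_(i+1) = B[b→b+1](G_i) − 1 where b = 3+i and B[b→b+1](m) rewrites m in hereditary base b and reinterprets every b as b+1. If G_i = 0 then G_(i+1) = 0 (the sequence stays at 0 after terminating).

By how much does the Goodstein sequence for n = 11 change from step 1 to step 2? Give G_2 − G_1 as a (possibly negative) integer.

8

G_0 = 11. HB_3(11) = 3^2 + 2. Bump = 18. G_1 = 17.
G_1 = 17. HB_4(17) = 4^2 + 1. Bump = 26. G_2 = 25.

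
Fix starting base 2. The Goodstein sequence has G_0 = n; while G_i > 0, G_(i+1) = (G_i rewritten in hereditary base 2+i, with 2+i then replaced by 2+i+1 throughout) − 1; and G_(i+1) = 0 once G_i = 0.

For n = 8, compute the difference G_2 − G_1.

i=0: 8 = 2^(2 + 1) (b=2); 2→3: 3^(3 + 1) = 81; 81−1 = 80
i=1: 80 = 2·3^3 + 2·3^2 + 2·3 + 2 (b=3); 3→4: 2·4^4 + 2·4^2 + 2·4 + 2 = 554; 554−1 = 553

473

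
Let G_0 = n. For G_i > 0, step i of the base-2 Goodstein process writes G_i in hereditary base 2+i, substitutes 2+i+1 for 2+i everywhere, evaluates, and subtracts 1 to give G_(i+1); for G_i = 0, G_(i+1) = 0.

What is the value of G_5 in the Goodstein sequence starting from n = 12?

(0) 12|_2 = 2^(2 + 1) + 2^2 ↦ 3^(3 + 1) + 3^3|_3 = 108 ⇒ 107
(1) 107|_3 = 3^(3 + 1) + 2·3^2 + 2·3 + 2 ↦ 4^(4 + 1) + 2·4^2 + 2·4 + 2|_4 = 1066 ⇒ 1065
(2) 1065|_4 = 4^(4 + 1) + 2·4^2 + 2·4 + 1 ↦ 5^(5 + 1) + 2·5^2 + 2·5 + 1|_5 = 15686 ⇒ 15685
(3) 15685|_5 = 5^(5 + 1) + 2·5^2 + 2·5 ↦ 6^(6 + 1) + 2·6^2 + 2·6|_6 = 280020 ⇒ 280019
(4) 280019|_6 = 6^(6 + 1) + 2·6^2 + 6 + 5 ↦ 7^(7 + 1) + 2·7^2 + 7 + 5|_7 = 5764911 ⇒ 5764910
(5) 5764910|_7 = 7^(7 + 1) + 2·7^2 + 7 + 4 ↦ 8^(8 + 1) + 2·8^2 + 8 + 4|_8 = 134217868 ⇒ 134217867

5764910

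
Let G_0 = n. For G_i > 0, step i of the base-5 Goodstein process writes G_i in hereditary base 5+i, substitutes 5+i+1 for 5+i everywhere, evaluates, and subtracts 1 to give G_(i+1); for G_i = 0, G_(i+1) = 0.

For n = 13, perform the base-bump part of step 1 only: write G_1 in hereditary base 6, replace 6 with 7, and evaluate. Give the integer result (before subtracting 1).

16

step 0: 13 = 2·5 + 3; sub 6 for 5: 2·6 + 3; = 15; G_1 = 15−1 = 14
step 1: 14 = 2·6 + 2; sub 7 for 6: 2·7 + 2; = 16; G_2 = 16−1 = 15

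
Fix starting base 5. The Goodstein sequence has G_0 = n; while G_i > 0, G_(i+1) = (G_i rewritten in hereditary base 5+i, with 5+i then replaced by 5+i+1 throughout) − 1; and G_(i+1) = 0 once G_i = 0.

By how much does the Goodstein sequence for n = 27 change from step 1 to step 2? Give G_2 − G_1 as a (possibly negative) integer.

12

i=0: 27 = 5^2 + 2 (b=5); 5→6: 6^2 + 2 = 38; 38−1 = 37
i=1: 37 = 6^2 + 1 (b=6); 6→7: 7^2 + 1 = 50; 50−1 = 49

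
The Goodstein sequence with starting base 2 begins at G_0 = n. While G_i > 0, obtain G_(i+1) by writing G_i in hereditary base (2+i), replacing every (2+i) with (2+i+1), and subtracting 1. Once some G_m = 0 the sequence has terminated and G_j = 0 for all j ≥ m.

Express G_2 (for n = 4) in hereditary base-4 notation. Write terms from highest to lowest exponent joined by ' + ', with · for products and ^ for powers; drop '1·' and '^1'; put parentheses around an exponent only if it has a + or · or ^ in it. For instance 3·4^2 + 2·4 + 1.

2·4^2 + 2·4 + 1

[0] 4 ≡ 2^2 (base 2). Lift 3: 27. −1: 26.
[1] 26 ≡ 2·3^2 + 2·3 + 2 (base 3). Lift 4: 42. −1: 41.
[2] 41 ≡ 2·4^2 + 2·4 + 1 (base 4). Lift 5: 61. −1: 60.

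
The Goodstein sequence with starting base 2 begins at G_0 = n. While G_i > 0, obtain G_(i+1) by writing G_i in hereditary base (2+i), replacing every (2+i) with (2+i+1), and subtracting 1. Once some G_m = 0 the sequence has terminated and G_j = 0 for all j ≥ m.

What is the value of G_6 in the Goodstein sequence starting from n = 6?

187243

[0] 6 ≡ 2^2 + 2 (base 2). Lift 3: 30. −1: 29.
[1] 29 ≡ 3^3 + 2 (base 3). Lift 4: 258. −1: 257.
[2] 257 ≡ 4^4 + 1 (base 4). Lift 5: 3126. −1: 3125.
[3] 3125 ≡ 5^5 (base 5). Lift 6: 46656. −1: 46655.
[4] 46655 ≡ 5·6^5 + 5·6^4 + 5·6^3 + 5·6^2 + 5·6 + 5 (base 6). Lift 7: 98040. −1: 98039.
[5] 98039 ≡ 5·7^5 + 5·7^4 + 5·7^3 + 5·7^2 + 5·7 + 4 (base 7). Lift 8: 187244. −1: 187243.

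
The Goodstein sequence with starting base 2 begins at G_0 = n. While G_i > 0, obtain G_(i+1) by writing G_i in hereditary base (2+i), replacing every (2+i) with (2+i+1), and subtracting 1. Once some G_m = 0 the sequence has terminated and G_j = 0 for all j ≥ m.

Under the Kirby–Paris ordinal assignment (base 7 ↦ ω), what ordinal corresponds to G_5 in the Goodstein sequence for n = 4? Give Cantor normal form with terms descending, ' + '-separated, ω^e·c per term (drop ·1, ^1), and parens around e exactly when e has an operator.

i=0: 4 = 2^2 (b=2); 2→3: 3^3 = 27; 27−1 = 26
i=1: 26 = 2·3^2 + 2·3 + 2 (b=3); 3→4: 2·4^2 + 2·4 + 2 = 42; 42−1 = 41
i=2: 41 = 2·4^2 + 2·4 + 1 (b=4); 4→5: 2·5^2 + 2·5 + 1 = 61; 61−1 = 60
i=3: 60 = 2·5^2 + 2·5 (b=5); 5→6: 2·6^2 + 2·6 = 84; 84−1 = 83
i=4: 83 = 2·6^2 + 6 + 5 (b=6); 6→7: 2·7^2 + 7 + 5 = 110; 110−1 = 109

ω^2·2 + ω + 4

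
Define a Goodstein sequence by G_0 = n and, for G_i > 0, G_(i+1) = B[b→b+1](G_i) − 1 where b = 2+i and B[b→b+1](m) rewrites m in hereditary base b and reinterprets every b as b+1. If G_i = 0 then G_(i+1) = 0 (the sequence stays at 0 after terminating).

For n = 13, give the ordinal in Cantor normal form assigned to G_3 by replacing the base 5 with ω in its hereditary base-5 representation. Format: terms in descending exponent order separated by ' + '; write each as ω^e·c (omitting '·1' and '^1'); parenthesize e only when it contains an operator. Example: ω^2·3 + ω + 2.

ω^(ω + 1) + ω^3·3 + ω^2·3 + ω·3 + 2

(0) 13|_2 = 2^(2 + 1) + 2^2 + 1 ↦ 3^(3 + 1) + 3^3 + 1|_3 = 109 ⇒ 108
(1) 108|_3 = 3^(3 + 1) + 3^3 ↦ 4^(4 + 1) + 4^4|_4 = 1280 ⇒ 1279
(2) 1279|_4 = 4^(4 + 1) + 3·4^3 + 3·4^2 + 3·4 + 3 ↦ 5^(5 + 1) + 3·5^3 + 3·5^2 + 3·5 + 3|_5 = 16093 ⇒ 16092
(3) 16092|_5 = 5^(5 + 1) + 3·5^3 + 3·5^2 + 3·5 + 2 ↦ 6^(6 + 1) + 3·6^3 + 3·6^2 + 3·6 + 2|_6 = 280712 ⇒ 280711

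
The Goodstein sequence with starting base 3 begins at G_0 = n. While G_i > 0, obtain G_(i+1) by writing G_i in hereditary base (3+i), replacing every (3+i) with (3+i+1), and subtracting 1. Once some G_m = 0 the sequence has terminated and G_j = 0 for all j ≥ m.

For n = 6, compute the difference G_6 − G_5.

-1

6 —HB3→ 2·3 —bump→ 2·4 = 8 —(−1)→ 7
7 —HB4→ 4 + 3 —bump→ 5 + 3 = 8 —(−1)→ 7
7 —HB5→ 5 + 2 —bump→ 6 + 2 = 8 —(−1)→ 7
7 —HB6→ 6 + 1 —bump→ 7 + 1 = 8 —(−1)→ 7
7 —HB7→ 7 —bump→ 8 = 8 —(−1)→ 7
7 —HB8→ 7 —bump→ 7 = 7 —(−1)→ 6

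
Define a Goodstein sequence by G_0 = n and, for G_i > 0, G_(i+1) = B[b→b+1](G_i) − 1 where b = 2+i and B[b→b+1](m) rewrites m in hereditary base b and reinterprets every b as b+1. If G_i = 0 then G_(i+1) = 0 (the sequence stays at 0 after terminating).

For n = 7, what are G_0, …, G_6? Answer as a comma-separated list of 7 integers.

7, 30, 259, 3127, 46657, 823543, 16777215

i=0: 7 = 2^2 + 2 + 1 (b=2); 2→3: 3^3 + 3 + 1 = 31; 31−1 = 30
i=1: 30 = 3^3 + 3 (b=3); 3→4: 4^4 + 4 = 260; 260−1 = 259
i=2: 259 = 4^4 + 3 (b=4); 4→5: 5^5 + 3 = 3128; 3128−1 = 3127
i=3: 3127 = 5^5 + 2 (b=5); 5→6: 6^6 + 2 = 46658; 46658−1 = 46657
i=4: 46657 = 6^6 + 1 (b=6); 6→7: 7^7 + 1 = 823544; 823544−1 = 823543
i=5: 823543 = 7^7 (b=7); 7→8: 8^8 = 16777216; 16777216−1 = 16777215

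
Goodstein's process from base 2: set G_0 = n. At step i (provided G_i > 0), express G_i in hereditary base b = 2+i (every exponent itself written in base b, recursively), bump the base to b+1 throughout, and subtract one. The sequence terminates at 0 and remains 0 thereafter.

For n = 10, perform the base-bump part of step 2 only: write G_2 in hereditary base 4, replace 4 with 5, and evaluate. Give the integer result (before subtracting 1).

G_0=10  [base 2] 2^(2 + 1) + 2  →[2↦3]→  3^(3 + 1) + 3 = 84  −1 ⇒ G_1=83
G_1=83  [base 3] 3^(3 + 1) + 2  →[3↦4]→  4^(4 + 1) + 2 = 1026  −1 ⇒ G_2=1025

15626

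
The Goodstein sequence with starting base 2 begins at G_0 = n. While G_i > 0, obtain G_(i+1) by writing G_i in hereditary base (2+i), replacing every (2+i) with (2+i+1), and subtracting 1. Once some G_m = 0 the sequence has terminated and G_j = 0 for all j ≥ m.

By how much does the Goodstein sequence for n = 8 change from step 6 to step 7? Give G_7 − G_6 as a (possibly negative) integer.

base 2: 8 = 2^(2 + 1); at 3: 3^(3 + 1) = 81; next = 80
base 3: 80 = 2·3^3 + 2·3^2 + 2·3 + 2; at 4: 2·4^4 + 2·4^2 + 2·4 + 2 = 554; next = 553
base 4: 553 = 2·4^4 + 2·4^2 + 2·4 + 1; at 5: 2·5^5 + 2·5^2 + 2·5 + 1 = 6311; next = 6310
base 5: 6310 = 2·5^5 + 2·5^2 + 2·5; at 6: 2·6^6 + 2·6^2 + 2·6 = 93396; next = 93395
base 6: 93395 = 2·6^6 + 2·6^2 + 6 + 5; at 7: 2·7^7 + 2·7^2 + 7 + 5 = 1647196; next = 1647195
base 7: 1647195 = 2·7^7 + 2·7^2 + 7 + 4; at 8: 2·8^8 + 2·8^2 + 8 + 4 = 33554572; next = 33554571
base 8: 33554571 = 2·8^8 + 2·8^2 + 8 + 3; at 9: 2·9^9 + 2·9^2 + 9 + 3 = 774841152; next = 774841151

741286580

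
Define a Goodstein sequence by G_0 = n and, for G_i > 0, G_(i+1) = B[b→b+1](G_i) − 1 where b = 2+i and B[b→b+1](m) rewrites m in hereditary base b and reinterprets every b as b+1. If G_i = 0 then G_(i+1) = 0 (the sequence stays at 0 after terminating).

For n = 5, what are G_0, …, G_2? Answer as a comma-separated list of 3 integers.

5, 27, 255

i=0: 5 = 2^2 + 1 (b=2); 2→3: 3^3 + 1 = 28; 28−1 = 27
i=1: 27 = 3^3 (b=3); 3→4: 4^4 = 256; 256−1 = 255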